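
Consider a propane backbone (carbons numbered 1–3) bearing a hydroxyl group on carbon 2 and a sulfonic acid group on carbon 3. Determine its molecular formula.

Atom tally by fragment:
  CH3 → C:1 H:3
  CH(OH) → C:1 H:2 O:1
  CH2SO3H → C:1 H:3 S:1 O:3
Element totals:
  C: 3
  H: 8
  O: 4
  S: 1

C3H8O4S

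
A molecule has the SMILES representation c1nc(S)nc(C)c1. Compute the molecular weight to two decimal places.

Atom tally by fragment:
  pyrimidine ring core → C:4 H:4 N:2
  (− 2 ring H displaced by substituents)
  + SH → S:1 H:1
  + CH3 → C:1 H:3
Element totals:
  C: 5
  H: 6
  N: 2
  S: 1
Molecular formula: C5H6N2S.
  M = 5(12.011) + 6(1.008) + 2(14.007) + 32.06
    = 60.055 + 6.048 + 28.014 + 32.060 = 126.177

126.18 g/mol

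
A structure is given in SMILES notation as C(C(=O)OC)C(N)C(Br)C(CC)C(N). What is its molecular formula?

Atom tally by fragment:
  CH3OOCCH2 → C:3 H:5 O:2
  CH(NH2) → C:1 H:3 N:1
  CH(Br) → C:1 H:1 Br:1
  CH(C2H5) → C:3 H:6
  CH2NH2 → C:1 H:4 N:1
Element totals:
  C: 9
  H: 19
  Br: 1
  N: 2
  O: 2

C9H19BrN2O2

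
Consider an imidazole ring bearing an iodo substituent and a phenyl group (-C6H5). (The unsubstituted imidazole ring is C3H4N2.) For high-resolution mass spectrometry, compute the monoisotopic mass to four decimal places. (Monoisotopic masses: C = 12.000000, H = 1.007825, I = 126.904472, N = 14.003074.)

269.9654

Atom tally by fragment:
  imidazole ring core → C:3 H:4 N:2
  (− 2 ring H displaced by substituents)
  + I → I:1
  + C6H5 → C:6 H:5
Element totals:
  C: 9
  H: 7
  I: 1
  N: 2
Molecular formula: C9H7IN2.
  M = 9(12.0) + 7(1.007825) + 126.904472 + 2(14.003074)
    = 108.000000 + 7.054775 + 126.904472 + 28.006148 = 269.965395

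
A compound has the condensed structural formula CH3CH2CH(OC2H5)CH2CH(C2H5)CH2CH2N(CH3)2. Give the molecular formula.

C13H29NO

Atom tally by fragment:
  CH3 → C:1 H:3
  CH2 → C:1 H:2
  CH(OC2H5) → C:3 H:6 O:1
  CH2 → C:1 H:2
  CH(C2H5) → C:3 H:6
  CH2 → C:1 H:2
  CH2N(CH3)2 → C:3 H:8 N:1
Element totals:
  C: 13
  H: 29
  N: 1
  O: 1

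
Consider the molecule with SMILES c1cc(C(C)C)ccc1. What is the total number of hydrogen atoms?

12

Atom tally by fragment:
  benzene ring core → C:6 H:6
  (− 1 ring H displaced by substituents)
  + CH(CH3)2 → C:3 H:7
Element totals:
  C: 9
  H: 12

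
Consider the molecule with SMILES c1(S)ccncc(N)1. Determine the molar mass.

126.18 g/mol

Atom tally by fragment:
  pyridine ring core → C:5 H:5 N:1
  (− 2 ring H displaced by substituents)
  + SH → S:1 H:1
  + NH2 → N:1 H:2
Element totals:
  C: 5
  H: 6
  N: 2
  S: 1
Molecular formula: C5H6N2S.
  M = 5(12.011) + 6(1.008) + 2(14.007) + 32.06
    = 60.055 + 6.048 + 28.014 + 32.060 = 126.177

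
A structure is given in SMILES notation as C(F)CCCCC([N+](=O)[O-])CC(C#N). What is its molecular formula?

Atom tally by fragment:
  FCH2 → C:1 H:2 F:1
  CH2 → C:1 H:2
  CH2 → C:1 H:2
  CH2 → C:1 H:2
  CH2 → C:1 H:2
  CH(NO2) → C:1 H:1 N:1 O:2
  CH2 → C:1 H:2
  CH2CN → C:2 H:2 N:1
Element totals:
  C: 9
  H: 15
  F: 1
  N: 2
  O: 2

C9H15FN2O2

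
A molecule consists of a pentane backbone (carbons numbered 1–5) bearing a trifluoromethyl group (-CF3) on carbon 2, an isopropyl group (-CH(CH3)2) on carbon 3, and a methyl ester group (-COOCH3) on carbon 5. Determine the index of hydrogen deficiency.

Atom tally by fragment:
  CH3 → C:1 H:3
  CH(CF3) → C:2 H:1 F:3
  CH(CH(CH3)2) → C:4 H:8
  CH2 → C:1 H:2
  CH2COOCH3 → C:3 H:5 O:2
Element totals:
  C: 11
  H: 19
  F: 3
  O: 2
Molecular formula: C11H19F3O2.
DoU = (2C + 2 + N − H − X) / 2 = (2·11 + 2 + 0 − 19 − 3) / 2 = 1.

1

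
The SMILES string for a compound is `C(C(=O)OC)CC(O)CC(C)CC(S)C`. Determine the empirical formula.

C11H22O3S

Atom tally by fragment:
  CH3OOCCH2 → C:3 H:5 O:2
  CH2 → C:1 H:2
  CH(OH) → C:1 H:2 O:1
  CH2 → C:1 H:2
  CH(CH3) → C:2 H:4
  CH2 → C:1 H:2
  CH(SH) → C:1 H:2 S:1
  CH3 → C:1 H:3
Element totals:
  C: 11
  H: 22
  O: 3
  S: 1
Molecular formula: C11H22O3S.
gcd of subscripts (11, 22, 3, 1) = 1, so the empirical formula equals the molecular formula.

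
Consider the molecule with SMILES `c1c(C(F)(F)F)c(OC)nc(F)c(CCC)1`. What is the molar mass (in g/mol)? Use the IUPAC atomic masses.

237.20 g/mol

Atom tally by fragment:
  pyridine ring core → C:5 H:5 N:1
  (− 4 ring H displaced by substituents)
  + CF3 → C:1 F:3
  + OCH3 → C:1 H:3 O:1
  + F → F:1
  + CH2CH2CH3 → C:3 H:7
Element totals:
  C: 10
  H: 11
  F: 4
  N: 1
  O: 1
Molecular formula: C10H11F4NO.
  M = 10(12.011) + 11(1.008) + 4(18.998) + 14.007 + 15.999
    = 120.110 + 11.088 + 75.992 + 14.007 + 15.999 = 237.196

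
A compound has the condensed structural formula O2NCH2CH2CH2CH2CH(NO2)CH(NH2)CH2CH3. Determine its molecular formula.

C8H17N3O4

Atom tally by fragment:
  O2NCH2 → C:1 H:2 N:1 O:2
  CH2 → C:1 H:2
  CH2 → C:1 H:2
  CH2 → C:1 H:2
  CH(NO2) → C:1 H:1 N:1 O:2
  CH(NH2) → C:1 H:3 N:1
  CH2 → C:1 H:2
  CH3 → C:1 H:3
Element totals:
  C: 8
  H: 17
  N: 3
  O: 4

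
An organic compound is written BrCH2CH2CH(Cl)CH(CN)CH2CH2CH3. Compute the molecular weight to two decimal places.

238.55 g/mol

Atom tally by fragment:
  BrCH2 → C:1 H:2 Br:1
  CH2 → C:1 H:2
  CH(Cl) → C:1 H:1 Cl:1
  CH(CN) → C:2 H:1 N:1
  CH2 → C:1 H:2
  CH2 → C:1 H:2
  CH3 → C:1 H:3
Element totals:
  C: 8
  H: 13
  Br: 1
  Cl: 1
  N: 1
Molecular formula: C8H13BrClN.
  M = 8(12.011) + 13(1.008) + 79.904 + 35.45 + 14.007
    = 96.088 + 13.104 + 79.904 + 35.450 + 14.007 = 238.553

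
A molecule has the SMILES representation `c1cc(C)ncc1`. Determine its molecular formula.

C6H7N

Atom tally by fragment:
  pyridine ring core → C:5 H:5 N:1
  (− 1 ring H displaced by substituents)
  + CH3 → C:1 H:3
Element totals:
  C: 6
  H: 7
  N: 1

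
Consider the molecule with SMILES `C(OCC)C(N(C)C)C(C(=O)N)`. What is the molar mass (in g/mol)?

174.24 g/mol

Atom tally by fragment:
  C2H5OCH2 → C:3 H:7 O:1
  CH(N(CH3)2) → C:3 H:7 N:1
  CH2CONH2 → C:2 H:4 O:1 N:1
Element totals:
  C: 8
  H: 18
  N: 2
  O: 2
Molecular formula: C8H18N2O2.
  M = 8(12.011) + 18(1.008) + 2(14.007) + 2(15.999)
    = 96.088 + 18.144 + 28.014 + 31.998 = 174.244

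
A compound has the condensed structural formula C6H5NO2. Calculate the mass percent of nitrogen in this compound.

Element totals:
  C: 6
  H: 5
  N: 1
  O: 2
Molecular formula: C6H5NO2.
Molar mass = 123.111 g/mol.
Mass from N: 1 × 14.007 = 14.007 g/mol.
%N = 14.007 / 123.111 × 100 = 11.38%.

11.38%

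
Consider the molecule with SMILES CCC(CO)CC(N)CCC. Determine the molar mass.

Atom tally by fragment:
  CH3 → C:1 H:3
  CH2 → C:1 H:2
  CH(CH2OH) → C:2 H:4 O:1
  CH2 → C:1 H:2
  CH(NH2) → C:1 H:3 N:1
  CH2 → C:1 H:2
  CH2 → C:1 H:2
  CH3 → C:1 H:3
Element totals:
  C: 9
  H: 21
  N: 1
  O: 1
Molecular formula: C9H21NO.
  M = 9(12.011) + 21(1.008) + 14.007 + 15.999
    = 108.099 + 21.168 + 14.007 + 15.999 = 159.273

159.27 g/mol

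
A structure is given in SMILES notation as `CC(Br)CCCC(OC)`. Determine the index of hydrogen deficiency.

Atom tally by fragment:
  CH3 → C:1 H:3
  CH(Br) → C:1 H:1 Br:1
  CH2 → C:1 H:2
  CH2 → C:1 H:2
  CH2 → C:1 H:2
  CH2OCH3 → C:2 H:5 O:1
Element totals:
  C: 7
  H: 15
  Br: 1
  O: 1
Molecular formula: C7H15BrO.
DoU = (2C + 2 + N − H − X) / 2 = (2·7 + 2 + 0 − 15 − 1) / 2 = 0.

0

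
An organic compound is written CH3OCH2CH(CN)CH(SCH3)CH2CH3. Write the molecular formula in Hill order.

C8H15NOS

Atom tally by fragment:
  CH3OCH2 → C:2 H:5 O:1
  CH(CN) → C:2 H:1 N:1
  CH(SCH3) → C:2 H:4 S:1
  CH2 → C:1 H:2
  CH3 → C:1 H:3
Element totals:
  C: 8
  H: 15
  N: 1
  O: 1
  S: 1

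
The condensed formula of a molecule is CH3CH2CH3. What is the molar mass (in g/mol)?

Atom tally by fragment:
  CH3 → C:1 H:3
  CH2 → C:1 H:2
  CH3 → C:1 H:3
Element totals:
  C: 3
  H: 8
Molecular formula: C3H8.
  M = 3(12.011) + 8(1.008)
    = 36.033 + 8.064 = 44.097

44.10 g/mol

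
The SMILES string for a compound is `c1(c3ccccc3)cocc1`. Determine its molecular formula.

Atom tally by fragment:
  furan ring core → C:4 H:4 O:1
  (− 1 ring H displaced by substituents)
  + C6H5 → C:6 H:5
Element totals:
  C: 10
  H: 8
  O: 1

C10H8O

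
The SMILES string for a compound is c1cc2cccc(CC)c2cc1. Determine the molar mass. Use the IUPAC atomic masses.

Atom tally by fragment:
  naphthalene ring system core → C:10 H:8
  (− 1 ring H displaced by substituents)
  + C2H5 → C:2 H:5
Element totals:
  C: 12
  H: 12
Molecular formula: C12H12.
  M = 12(12.011) + 12(1.008)
    = 144.132 + 12.096 = 156.228

156.23 g/mol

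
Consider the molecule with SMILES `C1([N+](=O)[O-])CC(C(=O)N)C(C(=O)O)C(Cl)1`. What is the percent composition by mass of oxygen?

Atom tally by fragment:
  cyclopentane ring core → C:5 H:10
  (− 4 ring H displaced by substituents)
  + NO2 → N:1 O:2
  + CONH2 → C:1 H:2 O:1 N:1
  + COOH → C:1 H:1 O:2
  + Cl → Cl:1
Element totals:
  C: 7
  H: 9
  Cl: 1
  N: 2
  O: 5
Molecular formula: C7H9ClN2O5.
Molar mass = 236.608 g/mol.
Mass from O: 5 × 15.999 = 79.995 g/mol.
%O = 79.995 / 236.608 × 100 = 33.81%.

33.81%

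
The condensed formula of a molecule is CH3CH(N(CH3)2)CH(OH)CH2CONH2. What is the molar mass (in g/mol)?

Element totals:
  C: 7
  H: 16
  N: 2
  O: 2
Molecular formula: C7H16N2O2.
  M = 7(12.011) + 16(1.008) + 2(14.007) + 2(15.999)
    = 84.077 + 16.128 + 28.014 + 31.998 = 160.217

160.22 g/mol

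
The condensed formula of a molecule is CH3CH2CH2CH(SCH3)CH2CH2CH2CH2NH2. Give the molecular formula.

Element totals:
  C: 9
  H: 21
  N: 1
  S: 1

C9H21NS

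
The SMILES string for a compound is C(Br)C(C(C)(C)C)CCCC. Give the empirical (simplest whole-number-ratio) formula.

Atom tally by fragment:
  BrCH2 → C:1 H:2 Br:1
  CH(C(CH3)3) → C:5 H:10
  CH2 → C:1 H:2
  CH2 → C:1 H:2
  CH2 → C:1 H:2
  CH3 → C:1 H:3
Element totals:
  C: 10
  H: 21
  Br: 1
Molecular formula: C10H21Br.
gcd of subscripts (1, 10, 21) = 1, so the empirical formula equals the molecular formula.

C10H21Br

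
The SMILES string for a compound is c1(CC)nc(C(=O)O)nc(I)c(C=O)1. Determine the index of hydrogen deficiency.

Atom tally by fragment:
  pyrimidine ring core → C:4 H:4 N:2
  (− 4 ring H displaced by substituents)
  + C2H5 → C:2 H:5
  + COOH → C:1 H:1 O:2
  + I → I:1
  + CHO → C:1 H:1 O:1
Element totals:
  C: 8
  H: 7
  I: 1
  N: 2
  O: 3
Molecular formula: C8H7IN2O3.
DoU = (2C + 2 + N − H − X) / 2 = (2·8 + 2 + 2 − 7 − 1) / 2 = 6.

6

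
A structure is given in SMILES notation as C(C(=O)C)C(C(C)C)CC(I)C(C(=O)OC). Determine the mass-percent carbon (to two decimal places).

42.37%

Atom tally by fragment:
  CH3COCH2 → C:3 H:5 O:1
  CH(CH(CH3)2) → C:4 H:8
  CH2 → C:1 H:2
  CH(I) → C:1 H:1 I:1
  CH2COOCH3 → C:3 H:5 O:2
Element totals:
  C: 12
  H: 21
  I: 1
  O: 3
Molecular formula: C12H21IO3.
Molar mass = 340.201 g/mol.
Mass from C: 12 × 12.011 = 144.132 g/mol.
%C = 144.132 / 340.201 × 100 = 42.37%.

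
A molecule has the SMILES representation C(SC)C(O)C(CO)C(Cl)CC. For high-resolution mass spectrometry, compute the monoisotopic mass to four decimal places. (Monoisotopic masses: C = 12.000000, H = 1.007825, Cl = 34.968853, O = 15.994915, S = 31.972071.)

Atom tally by fragment:
  CH3SCH2 → C:2 H:5 S:1
  CH(OH) → C:1 H:2 O:1
  CH(CH2OH) → C:2 H:4 O:1
  CH(Cl) → C:1 H:1 Cl:1
  CH2 → C:1 H:2
  CH3 → C:1 H:3
Element totals:
  C: 8
  H: 17
  Cl: 1
  O: 2
  S: 1
Molecular formula: C8H17ClO2S.
  M = 8(12.0) + 17(1.007825) + 34.968853 + 2(15.994915) + 31.972071
    = 96.000000 + 17.133025 + 34.968853 + 31.989830 + 31.972071 = 212.063779

212.0638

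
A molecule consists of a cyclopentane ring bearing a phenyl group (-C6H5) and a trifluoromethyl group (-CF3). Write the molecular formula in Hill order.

C12H13F3

Atom tally by fragment:
  cyclopentane ring core → C:5 H:10
  (− 2 ring H displaced by substituents)
  + C6H5 → C:6 H:5
  + CF3 → C:1 F:3
Element totals:
  C: 12
  H: 13
  F: 3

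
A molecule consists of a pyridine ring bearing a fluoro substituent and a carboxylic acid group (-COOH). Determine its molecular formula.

C6H4FNO2

Atom tally by fragment:
  pyridine ring core → C:5 H:5 N:1
  (− 2 ring H displaced by substituents)
  + F → F:1
  + COOH → C:1 H:1 O:2
Element totals:
  C: 6
  H: 4
  F: 1
  N: 1
  O: 2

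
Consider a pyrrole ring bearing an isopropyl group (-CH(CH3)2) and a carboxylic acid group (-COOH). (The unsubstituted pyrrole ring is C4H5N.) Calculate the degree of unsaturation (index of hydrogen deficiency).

4

Atom tally by fragment:
  pyrrole ring core → C:4 H:5 N:1
  (− 2 ring H displaced by substituents)
  + CH(CH3)2 → C:3 H:7
  + COOH → C:1 H:1 O:2
Element totals:
  C: 8
  H: 11
  N: 1
  O: 2
Molecular formula: C8H11NO2.
DoU = (2C + 2 + N − H − X) / 2 = (2·8 + 2 + 1 − 11 − 0) / 2 = 4.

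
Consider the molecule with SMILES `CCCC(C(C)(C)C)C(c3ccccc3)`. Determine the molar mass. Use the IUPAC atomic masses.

Atom tally by fragment:
  CH3 → C:1 H:3
  CH2 → C:1 H:2
  CH2 → C:1 H:2
  CH(C(CH3)3) → C:5 H:10
  CH2C6H5 → C:7 H:7
Element totals:
  C: 15
  H: 24
Molecular formula: C15H24.
  M = 15(12.011) + 24(1.008)
    = 180.165 + 24.192 = 204.357

204.36 g/mol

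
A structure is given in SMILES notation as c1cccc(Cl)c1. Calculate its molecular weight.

Atom tally by fragment:
  benzene ring core → C:6 H:6
  (− 1 ring H displaced by substituents)
  + Cl → Cl:1
Element totals:
  C: 6
  H: 5
  Cl: 1
Molecular formula: C6H5Cl.
  M = 6(12.011) + 5(1.008) + 35.45
    = 72.066 + 5.040 + 35.450 = 112.556

112.56 g/mol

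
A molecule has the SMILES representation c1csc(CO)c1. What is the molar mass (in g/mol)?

114.16 g/mol

Atom tally by fragment:
  thiophene ring core → C:4 H:4 S:1
  (− 1 ring H displaced by substituents)
  + CH2OH → C:1 H:3 O:1
Element totals:
  C: 5
  H: 6
  O: 1
  S: 1
Molecular formula: C5H6OS.
  M = 5(12.011) + 6(1.008) + 15.999 + 32.06
    = 60.055 + 6.048 + 15.999 + 32.060 = 114.162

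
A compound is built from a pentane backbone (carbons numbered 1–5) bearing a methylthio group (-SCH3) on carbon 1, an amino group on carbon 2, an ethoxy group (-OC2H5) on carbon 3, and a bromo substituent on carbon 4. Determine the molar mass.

256.20 g/mol

Atom tally by fragment:
  CH3SCH2 → C:2 H:5 S:1
  CH(NH2) → C:1 H:3 N:1
  CH(OC2H5) → C:3 H:6 O:1
  CH(Br) → C:1 H:1 Br:1
  CH3 → C:1 H:3
Element totals:
  C: 8
  H: 18
  Br: 1
  N: 1
  O: 1
  S: 1
Molecular formula: C8H18BrNOS.
  M = 8(12.011) + 18(1.008) + 79.904 + 14.007 + 15.999 + 32.06
    = 96.088 + 18.144 + 79.904 + 14.007 + 15.999 + 32.060 = 256.202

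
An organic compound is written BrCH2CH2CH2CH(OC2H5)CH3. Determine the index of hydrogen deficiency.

0

Element totals:
  C: 7
  H: 15
  Br: 1
  O: 1
Molecular formula: C7H15BrO.
DoU = (2C + 2 + N − H − X) / 2 = (2·7 + 2 + 0 − 15 − 1) / 2 = 0.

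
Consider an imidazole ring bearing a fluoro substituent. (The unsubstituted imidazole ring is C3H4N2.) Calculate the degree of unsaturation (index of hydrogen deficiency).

3

Atom tally by fragment:
  imidazole ring core → C:3 H:4 N:2
  (− 1 ring H displaced by substituents)
  + F → F:1
Element totals:
  C: 3
  H: 3
  F: 1
  N: 2
Molecular formula: C3H3FN2.
DoU = (2C + 2 + N − H − X) / 2 = (2·3 + 2 + 2 − 3 − 1) / 2 = 3.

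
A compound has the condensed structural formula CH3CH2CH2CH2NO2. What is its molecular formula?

Atom tally by fragment:
  CH3 → C:1 H:3
  CH2 → C:1 H:2
  CH2 → C:1 H:2
  CH2NO2 → C:1 H:2 N:1 O:2
Element totals:
  C: 4
  H: 9
  N: 1
  O: 2

C4H9NO2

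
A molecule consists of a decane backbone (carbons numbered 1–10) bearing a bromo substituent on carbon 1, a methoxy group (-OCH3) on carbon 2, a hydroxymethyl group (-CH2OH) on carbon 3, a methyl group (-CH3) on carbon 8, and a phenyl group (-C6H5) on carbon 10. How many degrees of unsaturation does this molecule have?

4

Atom tally by fragment:
  BrCH2 → C:1 H:2 Br:1
  CH(OCH3) → C:2 H:4 O:1
  CH(CH2OH) → C:2 H:4 O:1
  CH2 → C:1 H:2
  CH2 → C:1 H:2
  CH2 → C:1 H:2
  CH2 → C:1 H:2
  CH(CH3) → C:2 H:4
  CH2 → C:1 H:2
  CH2C6H5 → C:7 H:7
Element totals:
  C: 19
  H: 31
  Br: 1
  O: 2
Molecular formula: C19H31BrO2.
DoU = (2C + 2 + N − H − X) / 2 = (2·19 + 2 + 0 − 31 − 1) / 2 = 4.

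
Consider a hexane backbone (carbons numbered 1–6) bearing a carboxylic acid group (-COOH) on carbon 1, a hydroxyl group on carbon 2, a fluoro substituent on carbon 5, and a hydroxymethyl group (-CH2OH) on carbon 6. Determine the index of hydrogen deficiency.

1

Atom tally by fragment:
  HOOCCH2 → C:2 H:3 O:2
  CH(OH) → C:1 H:2 O:1
  CH2 → C:1 H:2
  CH2 → C:1 H:2
  CH(F) → C:1 H:1 F:1
  CH2CH2OH → C:2 H:5 O:1
Element totals:
  C: 8
  H: 15
  F: 1
  O: 4
Molecular formula: C8H15FO4.
DoU = (2C + 2 + N − H − X) / 2 = (2·8 + 2 + 0 − 15 − 1) / 2 = 1.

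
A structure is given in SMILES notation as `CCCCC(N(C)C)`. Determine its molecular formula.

Atom tally by fragment:
  CH3 → C:1 H:3
  CH2 → C:1 H:2
  CH2 → C:1 H:2
  CH2 → C:1 H:2
  CH2N(CH3)2 → C:3 H:8 N:1
Element totals:
  C: 7
  H: 17
  N: 1

C7H17N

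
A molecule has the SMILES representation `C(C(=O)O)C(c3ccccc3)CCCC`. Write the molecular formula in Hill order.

Atom tally by fragment:
  HOOCCH2 → C:2 H:3 O:2
  CH(C6H5) → C:7 H:6
  CH2 → C:1 H:2
  CH2 → C:1 H:2
  CH2 → C:1 H:2
  CH3 → C:1 H:3
Element totals:
  C: 13
  H: 18
  O: 2

C13H18O2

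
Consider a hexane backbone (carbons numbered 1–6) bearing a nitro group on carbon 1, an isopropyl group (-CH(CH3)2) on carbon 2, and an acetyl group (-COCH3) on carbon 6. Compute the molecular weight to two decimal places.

Atom tally by fragment:
  O2NCH2 → C:1 H:2 N:1 O:2
  CH(CH(CH3)2) → C:4 H:8
  CH2 → C:1 H:2
  CH2 → C:1 H:2
  CH2 → C:1 H:2
  CH2COCH3 → C:3 H:5 O:1
Element totals:
  C: 11
  H: 21
  N: 1
  O: 3
Molecular formula: C11H21NO3.
  M = 11(12.011) + 21(1.008) + 14.007 + 3(15.999)
    = 132.121 + 21.168 + 14.007 + 47.997 = 215.293

215.29 g/mol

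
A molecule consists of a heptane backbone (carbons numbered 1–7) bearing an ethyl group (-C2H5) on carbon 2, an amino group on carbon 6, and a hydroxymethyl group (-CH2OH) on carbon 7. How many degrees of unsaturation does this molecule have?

Atom tally by fragment:
  CH3 → C:1 H:3
  CH(C2H5) → C:3 H:6
  CH2 → C:1 H:2
  CH2 → C:1 H:2
  CH2 → C:1 H:2
  CH(NH2) → C:1 H:3 N:1
  CH2CH2OH → C:2 H:5 O:1
Element totals:
  C: 10
  H: 23
  N: 1
  O: 1
Molecular formula: C10H23NO.
DoU = (2C + 2 + N − H − X) / 2 = (2·10 + 2 + 1 − 23 − 0) / 2 = 0.

0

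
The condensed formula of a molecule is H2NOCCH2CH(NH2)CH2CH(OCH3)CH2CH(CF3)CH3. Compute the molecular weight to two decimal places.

256.27 g/mol

Atom tally by fragment:
  H2NOCCH2 → C:2 H:4 O:1 N:1
  CH(NH2) → C:1 H:3 N:1
  CH2 → C:1 H:2
  CH(OCH3) → C:2 H:4 O:1
  CH2 → C:1 H:2
  CH(CF3) → C:2 H:1 F:3
  CH3 → C:1 H:3
Element totals:
  C: 10
  H: 19
  F: 3
  N: 2
  O: 2
Molecular formula: C10H19F3N2O2.
  M = 10(12.011) + 19(1.008) + 3(18.998) + 2(14.007) + 2(15.999)
    = 120.110 + 19.152 + 56.994 + 28.014 + 31.998 = 256.268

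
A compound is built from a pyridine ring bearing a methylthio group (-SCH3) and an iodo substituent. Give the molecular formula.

C6H6INS

Atom tally by fragment:
  pyridine ring core → C:5 H:5 N:1
  (− 2 ring H displaced by substituents)
  + SCH3 → C:1 H:3 S:1
  + I → I:1
Element totals:
  C: 6
  H: 6
  I: 1
  N: 1
  S: 1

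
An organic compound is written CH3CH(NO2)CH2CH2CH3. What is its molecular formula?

Atom tally by fragment:
  CH3 → C:1 H:3
  CH(NO2) → C:1 H:1 N:1 O:2
  CH2 → C:1 H:2
  CH2 → C:1 H:2
  CH3 → C:1 H:3
Element totals:
  C: 5
  H: 11
  N: 1
  O: 2

C5H11NO2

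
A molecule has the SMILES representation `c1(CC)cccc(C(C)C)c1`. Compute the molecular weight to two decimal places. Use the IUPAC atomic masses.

Atom tally by fragment:
  benzene ring core → C:6 H:6
  (− 2 ring H displaced by substituents)
  + C2H5 → C:2 H:5
  + CH(CH3)2 → C:3 H:7
Element totals:
  C: 11
  H: 16
Molecular formula: C11H16.
  M = 11(12.011) + 16(1.008)
    = 132.121 + 16.128 = 148.249

148.25 g/mol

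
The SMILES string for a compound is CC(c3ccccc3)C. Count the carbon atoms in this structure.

9

Atom tally by fragment:
  CH3 → C:1 H:3
  CH(C6H5) → C:7 H:6
  CH3 → C:1 H:3
Element totals:
  C: 9
  H: 12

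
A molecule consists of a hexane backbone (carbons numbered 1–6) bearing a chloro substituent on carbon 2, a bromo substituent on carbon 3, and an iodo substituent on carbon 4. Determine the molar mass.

325.41 g/mol

Atom tally by fragment:
  CH3 → C:1 H:3
  CH(Cl) → C:1 H:1 Cl:1
  CH(Br) → C:1 H:1 Br:1
  CH(I) → C:1 H:1 I:1
  CH2 → C:1 H:2
  CH3 → C:1 H:3
Element totals:
  C: 6
  H: 11
  Br: 1
  Cl: 1
  I: 1
Molecular formula: C6H11BrClI.
  M = 6(12.011) + 11(1.008) + 79.904 + 35.45 + 126.904
    = 72.066 + 11.088 + 79.904 + 35.450 + 126.904 = 325.412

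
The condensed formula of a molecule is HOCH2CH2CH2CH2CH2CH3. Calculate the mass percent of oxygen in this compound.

Atom tally by fragment:
  HOCH2 → C:1 H:3 O:1
  CH2 → C:1 H:2
  CH2 → C:1 H:2
  CH2 → C:1 H:2
  CH2 → C:1 H:2
  CH3 → C:1 H:3
Element totals:
  C: 6
  H: 14
  O: 1
Molecular formula: C6H14O.
Molar mass = 102.177 g/mol.
Mass from O: 1 × 15.999 = 15.999 g/mol.
%O = 15.999 / 102.177 × 100 = 15.66%.

15.66%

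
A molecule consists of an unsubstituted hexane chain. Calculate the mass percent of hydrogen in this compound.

Atom tally by fragment:
  CH3 → C:1 H:3
  CH2 → C:1 H:2
  CH2 → C:1 H:2
  CH2 → C:1 H:2
  CH2 → C:1 H:2
  CH3 → C:1 H:3
Element totals:
  C: 6
  H: 14
Molecular formula: C6H14.
Molar mass = 86.178 g/mol.
Mass from H: 14 × 1.008 = 14.112 g/mol.
%H = 14.112 / 86.178 × 100 = 16.38%.

16.38%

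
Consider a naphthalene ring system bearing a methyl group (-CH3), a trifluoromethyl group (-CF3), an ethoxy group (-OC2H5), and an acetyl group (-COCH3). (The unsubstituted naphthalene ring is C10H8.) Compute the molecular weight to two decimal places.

296.29 g/mol

Atom tally by fragment:
  naphthalene ring system core → C:10 H:8
  (− 4 ring H displaced by substituents)
  + CH3 → C:1 H:3
  + CF3 → C:1 F:3
  + OC2H5 → C:2 H:5 O:1
  + COCH3 → C:2 H:3 O:1
Element totals:
  C: 16
  H: 15
  F: 3
  O: 2
Molecular formula: C16H15F3O2.
  M = 16(12.011) + 15(1.008) + 3(18.998) + 2(15.999)
    = 192.176 + 15.120 + 56.994 + 31.998 = 296.288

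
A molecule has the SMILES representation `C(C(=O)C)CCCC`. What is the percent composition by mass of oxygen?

14.01%

Atom tally by fragment:
  CH3COCH2 → C:3 H:5 O:1
  CH2 → C:1 H:2
  CH2 → C:1 H:2
  CH2 → C:1 H:2
  CH3 → C:1 H:3
Element totals:
  C: 7
  H: 14
  O: 1
Molecular formula: C7H14O.
Molar mass = 114.188 g/mol.
Mass from O: 1 × 15.999 = 15.999 g/mol.
%O = 15.999 / 114.188 × 100 = 14.01%.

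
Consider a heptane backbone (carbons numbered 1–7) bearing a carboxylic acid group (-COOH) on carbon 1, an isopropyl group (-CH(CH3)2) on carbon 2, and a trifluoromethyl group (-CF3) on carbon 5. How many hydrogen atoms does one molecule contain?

21

Atom tally by fragment:
  HOOCCH2 → C:2 H:3 O:2
  CH(CH(CH3)2) → C:4 H:8
  CH2 → C:1 H:2
  CH2 → C:1 H:2
  CH(CF3) → C:2 H:1 F:3
  CH2 → C:1 H:2
  CH3 → C:1 H:3
Element totals:
  C: 12
  H: 21
  F: 3
  O: 2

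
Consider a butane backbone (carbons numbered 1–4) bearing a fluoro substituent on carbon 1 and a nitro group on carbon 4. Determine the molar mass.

121.11 g/mol

Atom tally by fragment:
  FCH2 → C:1 H:2 F:1
  CH2 → C:1 H:2
  CH2 → C:1 H:2
  CH2NO2 → C:1 H:2 N:1 O:2
Element totals:
  C: 4
  H: 8
  F: 1
  N: 1
  O: 2
Molecular formula: C4H8FNO2.
  M = 4(12.011) + 8(1.008) + 18.998 + 14.007 + 2(15.999)
    = 48.044 + 8.064 + 18.998 + 14.007 + 31.998 = 121.111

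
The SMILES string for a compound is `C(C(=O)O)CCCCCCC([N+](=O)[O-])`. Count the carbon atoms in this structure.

9

Atom tally by fragment:
  HOOCCH2 → C:2 H:3 O:2
  CH2 → C:1 H:2
  CH2 → C:1 H:2
  CH2 → C:1 H:2
  CH2 → C:1 H:2
  CH2 → C:1 H:2
  CH2 → C:1 H:2
  CH2NO2 → C:1 H:2 N:1 O:2
Element totals:
  C: 9
  H: 17
  N: 1
  O: 4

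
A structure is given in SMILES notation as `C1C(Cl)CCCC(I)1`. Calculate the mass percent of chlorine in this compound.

14.50%

Atom tally by fragment:
  cyclohexane ring core → C:6 H:12
  (− 2 ring H displaced by substituents)
  + Cl → Cl:1
  + I → I:1
Element totals:
  C: 6
  H: 10
  Cl: 1
  I: 1
Molecular formula: C6H10ClI.
Molar mass = 244.500 g/mol.
Mass from Cl: 1 × 35.45 = 35.450 g/mol.
%Cl = 35.450 / 244.500 × 100 = 14.50%.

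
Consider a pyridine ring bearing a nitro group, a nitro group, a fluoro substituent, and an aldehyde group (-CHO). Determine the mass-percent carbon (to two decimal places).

Atom tally by fragment:
  pyridine ring core → C:5 H:5 N:1
  (− 4 ring H displaced by substituents)
  + NO2 → N:1 O:2
  + NO2 → N:1 O:2
  + F → F:1
  + CHO → C:1 H:1 O:1
Element totals:
  C: 6
  H: 2
  F: 1
  N: 3
  O: 5
Molecular formula: C6H2FN3O5.
Molar mass = 215.096 g/mol.
Mass from C: 6 × 12.011 = 72.066 g/mol.
%C = 72.066 / 215.096 × 100 = 33.50%.

33.50%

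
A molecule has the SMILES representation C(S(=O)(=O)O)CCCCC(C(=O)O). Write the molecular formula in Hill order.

C7H14O5S

Atom tally by fragment:
  HO3SCH2 → C:1 H:3 S:1 O:3
  CH2 → C:1 H:2
  CH2 → C:1 H:2
  CH2 → C:1 H:2
  CH2 → C:1 H:2
  CH2COOH → C:2 H:3 O:2
Element totals:
  C: 7
  H: 14
  O: 5
  S: 1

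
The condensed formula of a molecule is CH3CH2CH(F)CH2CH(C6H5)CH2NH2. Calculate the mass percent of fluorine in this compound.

Element totals:
  C: 12
  H: 18
  F: 1
  N: 1
Molecular formula: C12H18FN.
Molar mass = 195.281 g/mol.
Mass from F: 1 × 18.998 = 18.998 g/mol.
%F = 18.998 / 195.281 × 100 = 9.73%.

9.73%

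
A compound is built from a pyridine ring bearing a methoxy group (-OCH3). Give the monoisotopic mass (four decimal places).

109.0528

Atom tally by fragment:
  pyridine ring core → C:5 H:5 N:1
  (− 1 ring H displaced by substituents)
  + OCH3 → C:1 H:3 O:1
Element totals:
  C: 6
  H: 7
  N: 1
  O: 1
Molecular formula: C6H7NO.
  M = 6(12.0) + 7(1.007825) + 14.003074 + 15.994915
    = 72.000000 + 7.054775 + 14.003074 + 15.994915 = 109.052764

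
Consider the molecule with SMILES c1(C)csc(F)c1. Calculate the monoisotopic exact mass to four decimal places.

116.0096

Atom tally by fragment:
  thiophene ring core → C:4 H:4 S:1
  (− 2 ring H displaced by substituents)
  + CH3 → C:1 H:3
  + F → F:1
Element totals:
  C: 5
  H: 5
  F: 1
  S: 1
Molecular formula: C5H5FS.
  M = 5(12.0) + 5(1.007825) + 18.998403 + 31.972071
    = 60.000000 + 5.039125 + 18.998403 + 31.972071 = 116.009599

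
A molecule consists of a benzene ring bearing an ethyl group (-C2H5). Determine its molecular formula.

C8H10

Atom tally by fragment:
  benzene ring core → C:6 H:6
  (− 1 ring H displaced by substituents)
  + C2H5 → C:2 H:5
Element totals:
  C: 8
  H: 10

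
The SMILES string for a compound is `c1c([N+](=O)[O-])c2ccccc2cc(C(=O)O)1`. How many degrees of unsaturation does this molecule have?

9

Atom tally by fragment:
  naphthalene ring system core → C:10 H:8
  (− 2 ring H displaced by substituents)
  + NO2 → N:1 O:2
  + COOH → C:1 H:1 O:2
Element totals:
  C: 11
  H: 7
  N: 1
  O: 4
Molecular formula: C11H7NO4.
DoU = (2C + 2 + N − H − X) / 2 = (2·11 + 2 + 1 − 7 − 0) / 2 = 9.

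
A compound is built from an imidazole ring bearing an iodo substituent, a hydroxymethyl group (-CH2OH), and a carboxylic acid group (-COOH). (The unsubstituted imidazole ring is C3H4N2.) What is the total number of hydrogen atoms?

Atom tally by fragment:
  imidazole ring core → C:3 H:4 N:2
  (− 3 ring H displaced by substituents)
  + I → I:1
  + CH2OH → C:1 H:3 O:1
  + COOH → C:1 H:1 O:2
Element totals:
  C: 5
  H: 5
  I: 1
  N: 2
  O: 3

5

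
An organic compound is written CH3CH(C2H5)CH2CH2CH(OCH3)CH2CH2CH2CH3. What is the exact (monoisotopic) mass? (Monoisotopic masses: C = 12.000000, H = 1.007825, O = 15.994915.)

Element totals:
  C: 12
  H: 26
  O: 1
Molecular formula: C12H26O.
  M = 12(12.0) + 26(1.007825) + 15.994915
    = 144.000000 + 26.203450 + 15.994915 = 186.198365

186.1984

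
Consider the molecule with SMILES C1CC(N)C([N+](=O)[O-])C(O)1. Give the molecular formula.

C5H10N2O3

Atom tally by fragment:
  cyclopentane ring core → C:5 H:10
  (− 3 ring H displaced by substituents)
  + NH2 → N:1 H:2
  + NO2 → N:1 O:2
  + OH → O:1 H:1
Element totals:
  C: 5
  H: 10
  N: 2
  O: 3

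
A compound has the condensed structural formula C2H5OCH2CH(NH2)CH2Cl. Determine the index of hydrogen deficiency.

Element totals:
  C: 5
  H: 12
  Cl: 1
  N: 1
  O: 1
Molecular formula: C5H12ClNO.
DoU = (2C + 2 + N − H − X) / 2 = (2·5 + 2 + 1 − 12 − 1) / 2 = 0.

0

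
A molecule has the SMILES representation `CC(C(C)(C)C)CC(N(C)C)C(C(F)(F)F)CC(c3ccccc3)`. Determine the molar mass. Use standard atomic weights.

343.48 g/mol

Atom tally by fragment:
  CH3 → C:1 H:3
  CH(C(CH3)3) → C:5 H:10
  CH2 → C:1 H:2
  CH(N(CH3)2) → C:3 H:7 N:1
  CH(CF3) → C:2 H:1 F:3
  CH2 → C:1 H:2
  CH2C6H5 → C:7 H:7
Element totals:
  C: 20
  H: 32
  F: 3
  N: 1
Molecular formula: C20H32F3N.
  M = 20(12.011) + 32(1.008) + 3(18.998) + 14.007
    = 240.220 + 32.256 + 56.994 + 14.007 = 343.477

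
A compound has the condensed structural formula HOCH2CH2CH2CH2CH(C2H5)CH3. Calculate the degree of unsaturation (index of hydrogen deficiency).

Element totals:
  C: 8
  H: 18
  O: 1
Molecular formula: C8H18O.
DoU = (2C + 2 + N − H − X) / 2 = (2·8 + 2 + 0 − 18 − 0) / 2 = 0.

0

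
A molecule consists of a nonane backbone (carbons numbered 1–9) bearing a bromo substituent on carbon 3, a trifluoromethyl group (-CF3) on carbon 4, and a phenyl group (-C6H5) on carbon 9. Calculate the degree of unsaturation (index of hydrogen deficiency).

4

Atom tally by fragment:
  CH3 → C:1 H:3
  CH2 → C:1 H:2
  CH(Br) → C:1 H:1 Br:1
  CH(CF3) → C:2 H:1 F:3
  CH2 → C:1 H:2
  CH2 → C:1 H:2
  CH2 → C:1 H:2
  CH2 → C:1 H:2
  CH2C6H5 → C:7 H:7
Element totals:
  C: 16
  H: 22
  Br: 1
  F: 3
Molecular formula: C16H22BrF3.
DoU = (2C + 2 + N − H − X) / 2 = (2·16 + 2 + 0 − 22 − 4) / 2 = 4.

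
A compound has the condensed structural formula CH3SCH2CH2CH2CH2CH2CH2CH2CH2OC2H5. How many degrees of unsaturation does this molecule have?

0

Atom tally by fragment:
  CH3SCH2 → C:2 H:5 S:1
  CH2 → C:1 H:2
  CH2 → C:1 H:2
  CH2 → C:1 H:2
  CH2 → C:1 H:2
  CH2 → C:1 H:2
  CH2 → C:1 H:2
  CH2OC2H5 → C:3 H:7 O:1
Element totals:
  C: 11
  H: 24
  O: 1
  S: 1
Molecular formula: C11H24OS.
DoU = (2C + 2 + N − H − X) / 2 = (2·11 + 2 + 0 − 24 − 0) / 2 = 0.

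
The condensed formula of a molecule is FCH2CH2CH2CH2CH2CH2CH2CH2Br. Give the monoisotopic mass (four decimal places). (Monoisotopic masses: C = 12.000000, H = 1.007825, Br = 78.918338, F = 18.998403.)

210.0419

Element totals:
  C: 8
  H: 16
  Br: 1
  F: 1
Molecular formula: C8H16BrF.
  M = 8(12.0) + 16(1.007825) + 78.918338 + 18.998403
    = 96.000000 + 16.125200 + 78.918338 + 18.998403 = 210.041941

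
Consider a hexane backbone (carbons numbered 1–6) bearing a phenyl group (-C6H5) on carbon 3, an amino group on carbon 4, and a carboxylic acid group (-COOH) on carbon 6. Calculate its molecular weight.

221.30 g/mol

Atom tally by fragment:
  CH3 → C:1 H:3
  CH2 → C:1 H:2
  CH(C6H5) → C:7 H:6
  CH(NH2) → C:1 H:3 N:1
  CH2 → C:1 H:2
  CH2COOH → C:2 H:3 O:2
Element totals:
  C: 13
  H: 19
  N: 1
  O: 2
Molecular formula: C13H19NO2.
  M = 13(12.011) + 19(1.008) + 14.007 + 2(15.999)
    = 156.143 + 19.152 + 14.007 + 31.998 = 221.300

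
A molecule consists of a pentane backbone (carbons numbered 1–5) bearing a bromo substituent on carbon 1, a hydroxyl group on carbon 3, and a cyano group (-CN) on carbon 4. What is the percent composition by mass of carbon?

Atom tally by fragment:
  BrCH2 → C:1 H:2 Br:1
  CH2 → C:1 H:2
  CH(OH) → C:1 H:2 O:1
  CH(CN) → C:2 H:1 N:1
  CH3 → C:1 H:3
Element totals:
  C: 6
  H: 10
  Br: 1
  N: 1
  O: 1
Molecular formula: C6H10BrNO.
Molar mass = 192.056 g/mol.
Mass from C: 6 × 12.011 = 72.066 g/mol.
%C = 72.066 / 192.056 × 100 = 37.52%.

37.52%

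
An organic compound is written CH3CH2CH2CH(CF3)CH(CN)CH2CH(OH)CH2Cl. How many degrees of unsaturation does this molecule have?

2

Element totals:
  C: 10
  H: 15
  Cl: 1
  F: 3
  N: 1
  O: 1
Molecular formula: C10H15ClF3NO.
DoU = (2C + 2 + N − H − X) / 2 = (2·10 + 2 + 1 − 15 − 4) / 2 = 2.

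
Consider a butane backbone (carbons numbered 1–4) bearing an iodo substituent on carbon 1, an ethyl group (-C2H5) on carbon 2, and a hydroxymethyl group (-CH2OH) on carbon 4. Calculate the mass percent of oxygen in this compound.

Atom tally by fragment:
  ICH2 → C:1 H:2 I:1
  CH(C2H5) → C:3 H:6
  CH2 → C:1 H:2
  CH2CH2OH → C:2 H:5 O:1
Element totals:
  C: 7
  H: 15
  I: 1
  O: 1
Molecular formula: C7H15IO.
Molar mass = 242.100 g/mol.
Mass from O: 1 × 15.999 = 15.999 g/mol.
%O = 15.999 / 242.100 × 100 = 6.61%.

6.61%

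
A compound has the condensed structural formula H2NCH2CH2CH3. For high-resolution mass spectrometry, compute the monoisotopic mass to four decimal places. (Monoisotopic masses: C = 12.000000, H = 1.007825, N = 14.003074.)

59.0735

Element totals:
  C: 3
  H: 9
  N: 1
Molecular formula: C3H9N.
  M = 3(12.0) + 9(1.007825) + 14.003074
    = 36.000000 + 9.070425 + 14.003074 = 59.073499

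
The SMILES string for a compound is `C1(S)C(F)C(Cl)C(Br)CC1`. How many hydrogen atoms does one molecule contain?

Atom tally by fragment:
  cyclohexane ring core → C:6 H:12
  (− 4 ring H displaced by substituents)
  + SH → S:1 H:1
  + F → F:1
  + Cl → Cl:1
  + Br → Br:1
Element totals:
  C: 6
  H: 9
  Br: 1
  Cl: 1
  F: 1
  S: 1

9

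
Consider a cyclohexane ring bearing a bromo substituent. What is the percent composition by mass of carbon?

Atom tally by fragment:
  cyclohexane ring core → C:6 H:12
  (− 1 ring H displaced by substituents)
  + Br → Br:1
Element totals:
  C: 6
  H: 11
  Br: 1
Molecular formula: C6H11Br.
Molar mass = 163.058 g/mol.
Mass from C: 6 × 12.011 = 72.066 g/mol.
%C = 72.066 / 163.058 × 100 = 44.20%.

44.20%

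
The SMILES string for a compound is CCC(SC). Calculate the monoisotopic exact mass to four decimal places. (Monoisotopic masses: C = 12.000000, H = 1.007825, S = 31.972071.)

90.0503

Atom tally by fragment:
  CH3 → C:1 H:3
  CH2 → C:1 H:2
  CH2SCH3 → C:2 H:5 S:1
Element totals:
  C: 4
  H: 10
  S: 1
Molecular formula: C4H10S.
  M = 4(12.0) + 10(1.007825) + 31.972071
    = 48.000000 + 10.078250 + 31.972071 = 90.050321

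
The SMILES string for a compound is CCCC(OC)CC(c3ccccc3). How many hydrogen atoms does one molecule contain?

Atom tally by fragment:
  CH3 → C:1 H:3
  CH2 → C:1 H:2
  CH2 → C:1 H:2
  CH(OCH3) → C:2 H:4 O:1
  CH2 → C:1 H:2
  CH2C6H5 → C:7 H:7
Element totals:
  C: 13
  H: 20
  O: 1

20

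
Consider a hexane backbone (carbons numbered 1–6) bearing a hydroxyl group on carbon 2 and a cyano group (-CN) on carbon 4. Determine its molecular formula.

Atom tally by fragment:
  CH3 → C:1 H:3
  CH(OH) → C:1 H:2 O:1
  CH2 → C:1 H:2
  CH(CN) → C:2 H:1 N:1
  CH2 → C:1 H:2
  CH3 → C:1 H:3
Element totals:
  C: 7
  H: 13
  N: 1
  O: 1

C7H13NO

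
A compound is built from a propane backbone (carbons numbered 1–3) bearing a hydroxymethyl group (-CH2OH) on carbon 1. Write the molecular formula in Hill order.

C4H10O

Atom tally by fragment:
  HOCH2CH2 → C:2 H:5 O:1
  CH2 → C:1 H:2
  CH3 → C:1 H:3
Element totals:
  C: 4
  H: 10
  O: 1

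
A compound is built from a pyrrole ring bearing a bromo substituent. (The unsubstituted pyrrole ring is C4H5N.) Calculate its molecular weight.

Atom tally by fragment:
  pyrrole ring core → C:4 H:5 N:1
  (− 1 ring H displaced by substituents)
  + Br → Br:1
Element totals:
  C: 4
  H: 4
  Br: 1
  N: 1
Molecular formula: C4H4BrN.
  M = 4(12.011) + 4(1.008) + 79.904 + 14.007
    = 48.044 + 4.032 + 79.904 + 14.007 = 145.987

145.99 g/mol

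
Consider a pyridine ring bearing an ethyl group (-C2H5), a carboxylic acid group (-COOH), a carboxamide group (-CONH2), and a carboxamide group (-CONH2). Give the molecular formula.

Atom tally by fragment:
  pyridine ring core → C:5 H:5 N:1
  (− 4 ring H displaced by substituents)
  + C2H5 → C:2 H:5
  + COOH → C:1 H:1 O:2
  + CONH2 → C:1 H:2 O:1 N:1
  + CONH2 → C:1 H:2 O:1 N:1
Element totals:
  C: 10
  H: 11
  N: 3
  O: 4

C10H11N3O4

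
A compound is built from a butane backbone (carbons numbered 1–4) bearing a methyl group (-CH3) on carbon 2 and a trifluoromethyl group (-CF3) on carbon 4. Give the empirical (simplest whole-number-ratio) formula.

C6H11F3

Atom tally by fragment:
  CH3 → C:1 H:3
  CH(CH3) → C:2 H:4
  CH2 → C:1 H:2
  CH2CF3 → C:2 H:2 F:3
Element totals:
  C: 6
  H: 11
  F: 3
Molecular formula: C6H11F3.
gcd of subscripts (6, 3, 11) = 1, so the empirical formula equals the molecular formula.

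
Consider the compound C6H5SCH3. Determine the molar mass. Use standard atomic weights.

Element totals:
  C: 7
  H: 8
  S: 1
Molecular formula: C7H8S.
  M = 7(12.011) + 8(1.008) + 32.06
    = 84.077 + 8.064 + 32.060 = 124.201

124.20 g/mol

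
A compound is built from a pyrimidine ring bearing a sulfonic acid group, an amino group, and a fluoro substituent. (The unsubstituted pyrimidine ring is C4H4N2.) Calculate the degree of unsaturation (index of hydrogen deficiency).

4

Atom tally by fragment:
  pyrimidine ring core → C:4 H:4 N:2
  (− 3 ring H displaced by substituents)
  + SO3H → S:1 O:3 H:1
  + NH2 → N:1 H:2
  + F → F:1
Element totals:
  C: 4
  H: 4
  F: 1
  N: 3
  O: 3
  S: 1
Molecular formula: C4H4FN3O3S.
DoU = (2C + 2 + N − H − X) / 2 = (2·4 + 2 + 3 − 4 − 1) / 2 = 4.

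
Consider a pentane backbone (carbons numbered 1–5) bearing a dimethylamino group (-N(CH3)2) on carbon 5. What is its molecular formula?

Atom tally by fragment:
  CH3 → C:1 H:3
  CH2 → C:1 H:2
  CH2 → C:1 H:2
  CH2 → C:1 H:2
  CH2N(CH3)2 → C:3 H:8 N:1
Element totals:
  C: 7
  H: 17
  N: 1

C7H17N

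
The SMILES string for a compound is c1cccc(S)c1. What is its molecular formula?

Atom tally by fragment:
  benzene ring core → C:6 H:6
  (− 1 ring H displaced by substituents)
  + SH → S:1 H:1
Element totals:
  C: 6
  H: 6
  S: 1

C6H6S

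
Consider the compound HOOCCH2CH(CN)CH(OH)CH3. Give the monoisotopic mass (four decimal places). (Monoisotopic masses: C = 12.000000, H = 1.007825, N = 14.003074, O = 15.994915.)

143.0582

Atom tally by fragment:
  HOOCCH2 → C:2 H:3 O:2
  CH(CN) → C:2 H:1 N:1
  CH(OH) → C:1 H:2 O:1
  CH3 → C:1 H:3
Element totals:
  C: 6
  H: 9
  N: 1
  O: 3
Molecular formula: C6H9NO3.
  M = 6(12.0) + 9(1.007825) + 14.003074 + 3(15.994915)
    = 72.000000 + 9.070425 + 14.003074 + 47.984745 = 143.058244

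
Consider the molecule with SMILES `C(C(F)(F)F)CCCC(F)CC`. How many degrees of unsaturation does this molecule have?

0

Atom tally by fragment:
  F3CCH2 → C:2 H:2 F:3
  CH2 → C:1 H:2
  CH2 → C:1 H:2
  CH2 → C:1 H:2
  CH(F) → C:1 H:1 F:1
  CH2 → C:1 H:2
  CH3 → C:1 H:3
Element totals:
  C: 8
  H: 14
  F: 4
Molecular formula: C8H14F4.
DoU = (2C + 2 + N − H − X) / 2 = (2·8 + 2 + 0 − 14 − 4) / 2 = 0.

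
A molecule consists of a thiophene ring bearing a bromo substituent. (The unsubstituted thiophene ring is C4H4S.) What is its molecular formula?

C4H3BrS

Atom tally by fragment:
  thiophene ring core → C:4 H:4 S:1
  (− 1 ring H displaced by substituents)
  + Br → Br:1
Element totals:
  C: 4
  H: 3
  Br: 1
  S: 1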